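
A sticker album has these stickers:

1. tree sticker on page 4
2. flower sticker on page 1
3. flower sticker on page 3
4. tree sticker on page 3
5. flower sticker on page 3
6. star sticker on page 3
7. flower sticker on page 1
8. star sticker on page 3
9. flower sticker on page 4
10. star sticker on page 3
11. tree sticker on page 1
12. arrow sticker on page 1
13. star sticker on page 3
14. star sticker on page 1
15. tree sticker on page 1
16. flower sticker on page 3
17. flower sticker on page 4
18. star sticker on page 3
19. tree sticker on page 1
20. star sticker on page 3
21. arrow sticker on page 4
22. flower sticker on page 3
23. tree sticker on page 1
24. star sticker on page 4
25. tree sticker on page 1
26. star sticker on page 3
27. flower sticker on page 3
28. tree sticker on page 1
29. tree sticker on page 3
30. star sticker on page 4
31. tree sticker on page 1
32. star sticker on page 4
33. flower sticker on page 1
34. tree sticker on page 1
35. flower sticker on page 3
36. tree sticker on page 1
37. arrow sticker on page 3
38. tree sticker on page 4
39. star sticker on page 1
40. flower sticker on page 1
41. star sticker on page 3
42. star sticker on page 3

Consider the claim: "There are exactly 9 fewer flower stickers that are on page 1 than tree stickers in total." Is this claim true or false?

|flower stickers on page 1| = 4.
|tree stickers| = 13.
The claim requires 13 − 4 (= 9) to equal 9, which holds.

True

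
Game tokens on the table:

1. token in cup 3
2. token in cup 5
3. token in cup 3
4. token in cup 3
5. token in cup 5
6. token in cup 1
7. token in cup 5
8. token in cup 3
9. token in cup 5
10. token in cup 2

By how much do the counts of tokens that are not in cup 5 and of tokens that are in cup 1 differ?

tokens that are not in cup 5: 6. tokens in cup 1: 1.
|6 − 1| = 6 − 1 = 5.

5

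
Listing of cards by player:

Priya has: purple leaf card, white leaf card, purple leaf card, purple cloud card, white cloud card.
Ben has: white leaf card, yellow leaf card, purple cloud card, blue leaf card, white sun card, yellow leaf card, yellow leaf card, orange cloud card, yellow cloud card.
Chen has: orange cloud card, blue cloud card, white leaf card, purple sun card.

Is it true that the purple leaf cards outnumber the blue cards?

There are 2 purple leaf cards.
There are 2 blue cards.
The claim requires 2 > 2, which does not hold.

False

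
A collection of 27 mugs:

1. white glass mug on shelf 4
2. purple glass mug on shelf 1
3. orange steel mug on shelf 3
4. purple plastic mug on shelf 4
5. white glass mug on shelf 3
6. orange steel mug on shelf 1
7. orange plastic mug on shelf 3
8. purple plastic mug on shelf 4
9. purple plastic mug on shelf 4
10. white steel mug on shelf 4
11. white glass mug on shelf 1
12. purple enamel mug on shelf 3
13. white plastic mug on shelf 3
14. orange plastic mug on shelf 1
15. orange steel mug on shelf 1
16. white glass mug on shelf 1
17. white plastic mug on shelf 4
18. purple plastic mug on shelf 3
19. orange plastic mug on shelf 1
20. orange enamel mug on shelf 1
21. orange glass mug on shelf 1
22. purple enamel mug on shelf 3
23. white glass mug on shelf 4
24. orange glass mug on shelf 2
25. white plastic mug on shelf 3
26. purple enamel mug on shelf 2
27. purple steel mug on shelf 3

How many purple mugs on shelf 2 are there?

1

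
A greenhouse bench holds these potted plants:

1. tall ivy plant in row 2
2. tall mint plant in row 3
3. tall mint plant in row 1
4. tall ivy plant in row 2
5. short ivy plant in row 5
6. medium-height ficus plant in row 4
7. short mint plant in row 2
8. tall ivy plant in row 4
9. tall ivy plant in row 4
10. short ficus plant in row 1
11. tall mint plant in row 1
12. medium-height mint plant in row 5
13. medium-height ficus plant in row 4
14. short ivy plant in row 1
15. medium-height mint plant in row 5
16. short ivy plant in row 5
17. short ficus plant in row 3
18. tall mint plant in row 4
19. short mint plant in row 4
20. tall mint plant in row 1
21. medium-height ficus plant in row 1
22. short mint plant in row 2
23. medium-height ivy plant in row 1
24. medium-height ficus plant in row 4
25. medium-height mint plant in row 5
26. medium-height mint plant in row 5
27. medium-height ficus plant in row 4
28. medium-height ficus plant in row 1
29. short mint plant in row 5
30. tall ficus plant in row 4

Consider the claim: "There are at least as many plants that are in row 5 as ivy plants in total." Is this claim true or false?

|plants in row 5| = 7.
|ivy plants| = 8.
The claim requires 7 ≥ 8, which does not hold.

False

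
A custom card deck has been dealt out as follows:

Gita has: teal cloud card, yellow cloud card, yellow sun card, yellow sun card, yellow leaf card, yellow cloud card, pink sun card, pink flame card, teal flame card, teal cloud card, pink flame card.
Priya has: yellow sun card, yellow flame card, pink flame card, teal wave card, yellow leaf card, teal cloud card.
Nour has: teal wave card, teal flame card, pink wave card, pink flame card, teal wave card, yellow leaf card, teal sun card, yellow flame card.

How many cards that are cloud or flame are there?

13

cloud: 5; flame: 8; together 5 + 8 = 13.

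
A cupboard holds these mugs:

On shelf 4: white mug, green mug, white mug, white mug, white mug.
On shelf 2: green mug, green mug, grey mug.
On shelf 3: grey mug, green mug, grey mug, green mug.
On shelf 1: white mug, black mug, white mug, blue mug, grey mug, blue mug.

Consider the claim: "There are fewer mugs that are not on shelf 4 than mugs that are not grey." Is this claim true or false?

True

There are 13 mugs that are not on shelf 4.
There are 14 mugs that are not grey.
The claim requires 13 < 14, which holds.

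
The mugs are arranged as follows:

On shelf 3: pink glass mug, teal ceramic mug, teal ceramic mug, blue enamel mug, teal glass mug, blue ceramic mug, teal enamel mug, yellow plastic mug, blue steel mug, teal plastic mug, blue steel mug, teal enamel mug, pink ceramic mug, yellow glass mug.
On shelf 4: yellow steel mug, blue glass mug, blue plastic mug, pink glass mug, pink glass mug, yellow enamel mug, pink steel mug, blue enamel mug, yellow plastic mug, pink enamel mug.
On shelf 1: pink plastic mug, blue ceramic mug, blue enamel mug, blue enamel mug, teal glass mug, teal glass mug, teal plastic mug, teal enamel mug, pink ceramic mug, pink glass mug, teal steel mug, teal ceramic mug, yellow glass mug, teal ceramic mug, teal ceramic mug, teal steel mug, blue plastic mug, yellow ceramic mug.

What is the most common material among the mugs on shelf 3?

Counts by material (restricted to mugs on shelf 3): ceramic 4, glass 3, enamel 3, steel 2, plastic 2.
The maximum is 4, held uniquely by ceramic.

ceramic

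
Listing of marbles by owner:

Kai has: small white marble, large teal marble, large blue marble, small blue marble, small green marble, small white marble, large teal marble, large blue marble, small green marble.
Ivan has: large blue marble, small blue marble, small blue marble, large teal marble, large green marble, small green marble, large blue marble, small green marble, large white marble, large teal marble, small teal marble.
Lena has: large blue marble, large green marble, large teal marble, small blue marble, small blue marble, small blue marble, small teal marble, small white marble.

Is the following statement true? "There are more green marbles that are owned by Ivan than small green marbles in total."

False

Count of green marbles owned by Ivan: 3.
There are 4 small green marbles.
The claim requires 3 > 4, which does not hold.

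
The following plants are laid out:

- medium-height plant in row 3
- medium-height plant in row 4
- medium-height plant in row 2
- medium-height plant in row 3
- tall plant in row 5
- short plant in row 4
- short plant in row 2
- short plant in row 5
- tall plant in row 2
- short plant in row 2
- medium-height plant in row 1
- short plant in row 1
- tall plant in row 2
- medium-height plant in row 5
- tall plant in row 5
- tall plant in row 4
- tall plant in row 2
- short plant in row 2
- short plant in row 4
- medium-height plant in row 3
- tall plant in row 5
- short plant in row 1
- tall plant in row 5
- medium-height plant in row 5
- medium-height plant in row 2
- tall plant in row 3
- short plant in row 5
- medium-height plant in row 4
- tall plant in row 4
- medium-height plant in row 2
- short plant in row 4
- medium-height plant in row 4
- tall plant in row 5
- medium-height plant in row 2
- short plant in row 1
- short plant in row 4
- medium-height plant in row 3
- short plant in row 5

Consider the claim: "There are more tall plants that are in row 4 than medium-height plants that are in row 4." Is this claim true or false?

False

|tall plants in row 4| = 2.
|medium-height plants in row 4| = 3.
The claim requires 2 > 3, which does not hold.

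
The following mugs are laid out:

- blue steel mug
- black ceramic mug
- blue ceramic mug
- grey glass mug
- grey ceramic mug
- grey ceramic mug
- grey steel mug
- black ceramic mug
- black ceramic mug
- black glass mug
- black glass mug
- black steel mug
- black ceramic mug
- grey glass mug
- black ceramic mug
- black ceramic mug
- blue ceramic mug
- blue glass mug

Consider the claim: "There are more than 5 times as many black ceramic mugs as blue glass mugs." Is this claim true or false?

There are 6 black ceramic mugs.
There is 1 blue glass mug.
The claim requires 6 > 5 × 1 = 5, which holds.

True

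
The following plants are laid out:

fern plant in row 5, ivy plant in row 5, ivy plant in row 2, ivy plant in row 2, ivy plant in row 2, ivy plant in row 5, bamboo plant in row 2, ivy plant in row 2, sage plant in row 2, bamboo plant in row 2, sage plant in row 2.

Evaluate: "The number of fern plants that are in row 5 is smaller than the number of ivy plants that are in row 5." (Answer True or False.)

True

fern plants in row 5: 1.
ivy plants in row 5: 2.
The claim requires 1 < 2, which holds.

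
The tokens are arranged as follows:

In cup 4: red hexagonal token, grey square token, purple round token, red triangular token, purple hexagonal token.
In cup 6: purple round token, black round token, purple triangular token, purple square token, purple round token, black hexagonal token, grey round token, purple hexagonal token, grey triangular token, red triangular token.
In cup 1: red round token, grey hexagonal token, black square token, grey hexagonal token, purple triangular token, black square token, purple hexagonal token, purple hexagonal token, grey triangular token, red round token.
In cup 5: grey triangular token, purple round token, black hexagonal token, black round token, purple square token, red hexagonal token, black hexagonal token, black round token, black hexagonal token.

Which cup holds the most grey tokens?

Counts by cup (restricted to grey tokens): cup 1→3, cup 6→2, cup 4→1, cup 5→1.
The maximum is 3, held uniquely by cup 1.

cup 1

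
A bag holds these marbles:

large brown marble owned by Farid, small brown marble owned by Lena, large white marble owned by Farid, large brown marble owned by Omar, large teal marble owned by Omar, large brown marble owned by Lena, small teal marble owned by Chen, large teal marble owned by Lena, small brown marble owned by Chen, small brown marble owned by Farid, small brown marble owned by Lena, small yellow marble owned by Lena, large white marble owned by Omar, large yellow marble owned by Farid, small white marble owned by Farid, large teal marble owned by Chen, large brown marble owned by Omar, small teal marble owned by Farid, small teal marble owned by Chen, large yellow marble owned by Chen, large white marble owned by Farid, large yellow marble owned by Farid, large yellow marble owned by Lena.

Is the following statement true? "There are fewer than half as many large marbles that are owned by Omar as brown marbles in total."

False

|large marbles owned by Omar| = 4.
|brown marbles| = 8.
The claim requires 2 × 4 = 8 < 8, which does not hold.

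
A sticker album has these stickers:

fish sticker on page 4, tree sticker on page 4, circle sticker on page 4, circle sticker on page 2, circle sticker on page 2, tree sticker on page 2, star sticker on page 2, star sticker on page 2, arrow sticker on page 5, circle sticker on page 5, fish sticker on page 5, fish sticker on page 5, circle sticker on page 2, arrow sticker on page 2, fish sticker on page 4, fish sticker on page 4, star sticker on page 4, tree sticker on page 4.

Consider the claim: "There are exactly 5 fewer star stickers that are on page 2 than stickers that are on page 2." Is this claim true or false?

|star stickers on page 2| = 2.
|stickers on page 2| = 7.
The claim requires 7 − 2 (= 5) to equal 5, which holds.

True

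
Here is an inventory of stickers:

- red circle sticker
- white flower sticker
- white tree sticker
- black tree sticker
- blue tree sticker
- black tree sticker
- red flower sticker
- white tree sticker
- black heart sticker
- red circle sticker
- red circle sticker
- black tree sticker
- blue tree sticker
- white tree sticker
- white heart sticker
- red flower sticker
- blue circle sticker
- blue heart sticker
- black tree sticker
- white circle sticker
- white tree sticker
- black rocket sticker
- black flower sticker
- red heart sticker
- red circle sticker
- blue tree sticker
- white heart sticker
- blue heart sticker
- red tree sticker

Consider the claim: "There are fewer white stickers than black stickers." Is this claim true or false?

white stickers: 8.
black stickers: 7.
The claim requires 8 < 7, which does not hold.

False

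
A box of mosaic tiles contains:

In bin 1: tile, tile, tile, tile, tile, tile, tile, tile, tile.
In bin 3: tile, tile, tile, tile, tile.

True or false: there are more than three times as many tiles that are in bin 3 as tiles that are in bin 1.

False

tiles in bin 3: 5.
tiles in bin 1: 9.
The claim requires 5 > 3 × 9 = 27, which does not hold.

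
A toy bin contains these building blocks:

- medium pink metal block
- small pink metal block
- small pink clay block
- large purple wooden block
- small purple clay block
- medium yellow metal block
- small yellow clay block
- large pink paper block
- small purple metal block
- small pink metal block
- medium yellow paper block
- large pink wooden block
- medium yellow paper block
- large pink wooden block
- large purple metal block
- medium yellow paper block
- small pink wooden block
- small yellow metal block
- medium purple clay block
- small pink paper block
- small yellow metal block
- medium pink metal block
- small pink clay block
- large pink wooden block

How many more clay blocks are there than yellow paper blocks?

clay blocks: 5.
yellow paper blocks: 3.
5 − 3 = 2.

2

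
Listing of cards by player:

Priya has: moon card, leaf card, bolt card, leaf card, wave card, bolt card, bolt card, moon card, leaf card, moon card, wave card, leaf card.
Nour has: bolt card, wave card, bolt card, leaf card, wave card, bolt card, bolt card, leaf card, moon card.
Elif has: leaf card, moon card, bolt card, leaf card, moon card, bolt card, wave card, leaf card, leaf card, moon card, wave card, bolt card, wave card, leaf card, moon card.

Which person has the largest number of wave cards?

Counts by player (restricted to wave cards): Elif→3, Nour→2, Priya→2.
The maximum is 3, held uniquely by Elif.

Elif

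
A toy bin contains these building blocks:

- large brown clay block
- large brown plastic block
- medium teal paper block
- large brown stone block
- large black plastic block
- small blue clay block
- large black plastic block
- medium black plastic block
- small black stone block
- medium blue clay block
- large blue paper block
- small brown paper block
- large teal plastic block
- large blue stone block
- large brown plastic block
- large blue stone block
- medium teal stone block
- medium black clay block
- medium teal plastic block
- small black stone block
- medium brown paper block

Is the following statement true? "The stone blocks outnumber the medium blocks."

There are 6 stone blocks.
There are 7 medium blocks.
The claim requires 6 > 7, which does not hold.

False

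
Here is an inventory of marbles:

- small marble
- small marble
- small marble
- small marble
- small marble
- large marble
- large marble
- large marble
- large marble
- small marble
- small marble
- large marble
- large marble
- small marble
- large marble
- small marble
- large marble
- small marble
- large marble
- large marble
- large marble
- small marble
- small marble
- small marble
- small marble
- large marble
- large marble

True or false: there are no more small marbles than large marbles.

small marbles: 14.
large marbles: 13.
The claim requires 14 ≤ 13, which does not hold.

False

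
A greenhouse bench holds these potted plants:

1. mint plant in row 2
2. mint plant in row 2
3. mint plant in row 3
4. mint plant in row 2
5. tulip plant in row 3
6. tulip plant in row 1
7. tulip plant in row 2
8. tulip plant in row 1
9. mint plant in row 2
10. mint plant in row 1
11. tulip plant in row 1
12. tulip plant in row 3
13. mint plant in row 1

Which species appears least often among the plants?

tulip

Counts by species: mint 7, tulip 6.
The minimum is 6, held uniquely by tulip.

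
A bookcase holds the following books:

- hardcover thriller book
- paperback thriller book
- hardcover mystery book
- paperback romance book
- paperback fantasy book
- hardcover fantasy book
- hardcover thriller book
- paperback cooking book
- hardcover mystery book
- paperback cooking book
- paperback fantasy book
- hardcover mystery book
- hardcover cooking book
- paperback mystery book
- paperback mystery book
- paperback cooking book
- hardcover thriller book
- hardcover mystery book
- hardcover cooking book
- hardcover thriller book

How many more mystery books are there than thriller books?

1

mystery books: 6.
thriller books: 5.
6 − 5 = 1.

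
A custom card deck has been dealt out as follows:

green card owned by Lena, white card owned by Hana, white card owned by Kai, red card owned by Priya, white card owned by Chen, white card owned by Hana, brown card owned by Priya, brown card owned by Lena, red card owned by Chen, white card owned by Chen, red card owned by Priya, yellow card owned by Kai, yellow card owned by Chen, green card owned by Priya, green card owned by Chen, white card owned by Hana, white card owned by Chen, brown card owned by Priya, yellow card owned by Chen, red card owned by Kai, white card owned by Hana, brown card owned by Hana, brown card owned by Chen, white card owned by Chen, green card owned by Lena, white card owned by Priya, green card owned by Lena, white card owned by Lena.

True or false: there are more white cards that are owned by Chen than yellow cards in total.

True

white cards owned by Chen: 4.
yellow cards: 3.
The claim requires 4 > 3, which holds.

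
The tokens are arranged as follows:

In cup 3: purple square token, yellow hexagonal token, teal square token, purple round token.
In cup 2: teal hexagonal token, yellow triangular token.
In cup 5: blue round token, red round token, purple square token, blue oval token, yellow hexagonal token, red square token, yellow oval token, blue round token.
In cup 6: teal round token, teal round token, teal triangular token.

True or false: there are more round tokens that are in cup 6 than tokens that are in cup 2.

False

|round tokens in cup 6| = 2.
|tokens in cup 2| = 2.
The claim requires 2 > 2, which does not hold.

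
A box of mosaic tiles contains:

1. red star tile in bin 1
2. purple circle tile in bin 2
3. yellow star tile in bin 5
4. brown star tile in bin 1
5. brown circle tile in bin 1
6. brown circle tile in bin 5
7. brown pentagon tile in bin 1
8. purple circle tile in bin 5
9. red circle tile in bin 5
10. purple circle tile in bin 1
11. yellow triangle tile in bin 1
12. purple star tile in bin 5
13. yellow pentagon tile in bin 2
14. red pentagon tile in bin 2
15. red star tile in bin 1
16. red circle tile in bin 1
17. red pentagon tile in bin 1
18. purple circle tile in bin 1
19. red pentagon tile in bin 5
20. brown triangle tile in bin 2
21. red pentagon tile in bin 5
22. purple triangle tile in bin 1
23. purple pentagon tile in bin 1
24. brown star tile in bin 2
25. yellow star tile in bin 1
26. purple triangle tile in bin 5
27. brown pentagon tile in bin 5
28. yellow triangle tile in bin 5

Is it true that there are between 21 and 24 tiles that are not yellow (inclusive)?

True

tiles that are not yellow: 23.
The claim requires 21 ≤ 23 ≤ 24, which holds.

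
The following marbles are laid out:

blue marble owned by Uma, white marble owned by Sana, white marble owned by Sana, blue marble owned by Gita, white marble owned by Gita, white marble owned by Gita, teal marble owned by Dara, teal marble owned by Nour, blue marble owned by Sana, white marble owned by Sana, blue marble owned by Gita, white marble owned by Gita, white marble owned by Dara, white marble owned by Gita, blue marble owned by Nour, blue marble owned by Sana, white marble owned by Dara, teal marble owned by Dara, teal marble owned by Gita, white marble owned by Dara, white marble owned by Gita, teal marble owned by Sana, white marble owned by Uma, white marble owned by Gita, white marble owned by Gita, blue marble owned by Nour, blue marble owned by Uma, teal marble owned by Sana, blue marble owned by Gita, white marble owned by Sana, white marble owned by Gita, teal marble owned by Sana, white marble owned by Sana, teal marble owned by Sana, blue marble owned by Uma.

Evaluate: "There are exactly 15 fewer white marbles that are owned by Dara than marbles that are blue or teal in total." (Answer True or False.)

True

Count of white marbles owned by Dara: 3.
There are 18 marbles that are blue or teal.
The claim requires 18 − 3 (= 15) to equal 15, which holds.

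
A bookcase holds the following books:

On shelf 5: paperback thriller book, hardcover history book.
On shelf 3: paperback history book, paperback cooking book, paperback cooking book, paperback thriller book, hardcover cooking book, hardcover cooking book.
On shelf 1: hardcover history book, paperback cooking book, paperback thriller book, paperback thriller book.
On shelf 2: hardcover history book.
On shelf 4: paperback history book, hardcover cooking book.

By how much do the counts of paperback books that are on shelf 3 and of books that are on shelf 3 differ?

2

paperback books on shelf 3: 4. books on shelf 3: 6.
|4 − 6| = 6 − 4 = 2.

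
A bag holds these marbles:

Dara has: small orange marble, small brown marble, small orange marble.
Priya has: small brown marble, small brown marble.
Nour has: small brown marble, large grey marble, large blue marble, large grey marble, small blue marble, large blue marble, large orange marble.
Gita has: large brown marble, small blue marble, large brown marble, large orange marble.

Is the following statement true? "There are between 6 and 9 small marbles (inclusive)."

small marbles: 8.
The claim requires 6 ≤ 8 ≤ 9, which holds.

True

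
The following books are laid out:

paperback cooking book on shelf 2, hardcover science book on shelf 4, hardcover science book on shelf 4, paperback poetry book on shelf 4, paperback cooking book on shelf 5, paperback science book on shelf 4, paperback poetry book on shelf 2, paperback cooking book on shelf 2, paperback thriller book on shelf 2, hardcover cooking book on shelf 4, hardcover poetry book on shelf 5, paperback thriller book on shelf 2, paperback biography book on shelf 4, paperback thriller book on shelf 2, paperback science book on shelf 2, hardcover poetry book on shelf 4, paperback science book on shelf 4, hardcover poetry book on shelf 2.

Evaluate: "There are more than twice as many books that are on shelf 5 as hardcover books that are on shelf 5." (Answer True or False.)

books on shelf 5: 2.
hardcover books on shelf 5: 1.
The claim requires 2 > 2 × 1 = 2, which does not hold.

False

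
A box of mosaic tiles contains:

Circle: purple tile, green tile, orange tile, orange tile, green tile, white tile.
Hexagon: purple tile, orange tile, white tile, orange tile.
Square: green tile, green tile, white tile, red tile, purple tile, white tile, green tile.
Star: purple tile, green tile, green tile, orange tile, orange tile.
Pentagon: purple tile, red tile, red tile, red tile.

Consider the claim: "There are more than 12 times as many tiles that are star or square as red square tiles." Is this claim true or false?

There are 12 tiles that are star or square.
There is 1 red square tile.
The claim requires 12 > 12 × 1 = 12, which does not hold.

False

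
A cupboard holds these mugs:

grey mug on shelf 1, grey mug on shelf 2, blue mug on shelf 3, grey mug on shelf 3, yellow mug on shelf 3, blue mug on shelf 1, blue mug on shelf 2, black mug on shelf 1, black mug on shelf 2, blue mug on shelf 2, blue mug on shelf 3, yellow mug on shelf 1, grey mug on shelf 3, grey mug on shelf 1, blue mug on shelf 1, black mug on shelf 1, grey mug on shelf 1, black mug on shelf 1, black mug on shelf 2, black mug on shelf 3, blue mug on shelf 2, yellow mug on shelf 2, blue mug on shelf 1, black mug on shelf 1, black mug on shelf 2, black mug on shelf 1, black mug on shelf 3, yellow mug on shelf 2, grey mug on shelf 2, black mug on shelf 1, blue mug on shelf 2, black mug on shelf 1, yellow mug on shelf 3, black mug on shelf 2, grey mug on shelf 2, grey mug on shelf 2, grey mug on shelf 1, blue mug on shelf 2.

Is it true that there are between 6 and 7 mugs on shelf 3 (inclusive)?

False

There are 8 mugs on shelf 3.
The claim requires 6 ≤ 8 ≤ 7, which does not hold.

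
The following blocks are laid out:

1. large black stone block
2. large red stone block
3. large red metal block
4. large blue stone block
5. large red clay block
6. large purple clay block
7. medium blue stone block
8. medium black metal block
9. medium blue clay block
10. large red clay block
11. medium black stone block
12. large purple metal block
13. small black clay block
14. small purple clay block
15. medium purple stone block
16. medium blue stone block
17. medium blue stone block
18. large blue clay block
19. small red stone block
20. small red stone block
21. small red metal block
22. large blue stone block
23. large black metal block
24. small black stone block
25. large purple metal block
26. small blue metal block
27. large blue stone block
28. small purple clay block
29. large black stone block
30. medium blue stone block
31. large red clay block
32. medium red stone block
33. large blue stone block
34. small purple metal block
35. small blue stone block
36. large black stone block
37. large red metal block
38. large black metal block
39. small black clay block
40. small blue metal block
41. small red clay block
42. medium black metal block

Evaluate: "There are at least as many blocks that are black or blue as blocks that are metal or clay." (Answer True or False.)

|blocks that are black or blue| = 24.
|blocks that are metal or clay| = 23.
The claim requires 24 ≥ 23, which holds.

True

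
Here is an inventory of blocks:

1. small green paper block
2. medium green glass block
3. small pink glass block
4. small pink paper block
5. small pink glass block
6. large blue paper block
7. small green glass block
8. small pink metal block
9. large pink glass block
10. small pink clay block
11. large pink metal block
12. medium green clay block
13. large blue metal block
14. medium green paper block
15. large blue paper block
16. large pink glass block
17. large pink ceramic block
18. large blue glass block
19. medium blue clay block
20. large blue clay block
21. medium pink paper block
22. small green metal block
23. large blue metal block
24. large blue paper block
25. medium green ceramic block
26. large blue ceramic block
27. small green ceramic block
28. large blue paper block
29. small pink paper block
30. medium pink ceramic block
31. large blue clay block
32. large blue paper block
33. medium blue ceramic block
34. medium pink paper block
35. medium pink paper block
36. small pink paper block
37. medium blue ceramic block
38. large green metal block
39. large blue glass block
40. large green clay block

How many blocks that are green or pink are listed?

green: 10; pink: 15; together 10 + 15 = 25.

25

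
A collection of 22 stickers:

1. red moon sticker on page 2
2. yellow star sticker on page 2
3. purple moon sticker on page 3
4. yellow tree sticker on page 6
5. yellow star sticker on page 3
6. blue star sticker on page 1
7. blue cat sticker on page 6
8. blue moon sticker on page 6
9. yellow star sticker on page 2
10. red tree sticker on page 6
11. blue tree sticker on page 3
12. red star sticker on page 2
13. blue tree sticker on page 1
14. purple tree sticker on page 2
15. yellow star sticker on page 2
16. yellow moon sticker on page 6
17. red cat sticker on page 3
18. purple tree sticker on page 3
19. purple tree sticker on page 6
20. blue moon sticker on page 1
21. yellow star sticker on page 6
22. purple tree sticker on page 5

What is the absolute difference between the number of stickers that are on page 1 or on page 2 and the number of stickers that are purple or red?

stickers on page 1 or on page 2: 9. stickers that are purple or red: 9.
|9 − 9| = 9 − 9 = 0.

0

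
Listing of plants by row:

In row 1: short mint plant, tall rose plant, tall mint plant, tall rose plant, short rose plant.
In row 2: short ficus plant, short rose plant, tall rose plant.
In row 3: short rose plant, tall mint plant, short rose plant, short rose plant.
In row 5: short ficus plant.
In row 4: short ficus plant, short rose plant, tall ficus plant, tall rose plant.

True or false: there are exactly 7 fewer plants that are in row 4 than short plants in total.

False

|plants in row 4| = 4.
|short plants| = 10.
The claim requires 10 − 4 (= 6) to equal 7, which does not hold.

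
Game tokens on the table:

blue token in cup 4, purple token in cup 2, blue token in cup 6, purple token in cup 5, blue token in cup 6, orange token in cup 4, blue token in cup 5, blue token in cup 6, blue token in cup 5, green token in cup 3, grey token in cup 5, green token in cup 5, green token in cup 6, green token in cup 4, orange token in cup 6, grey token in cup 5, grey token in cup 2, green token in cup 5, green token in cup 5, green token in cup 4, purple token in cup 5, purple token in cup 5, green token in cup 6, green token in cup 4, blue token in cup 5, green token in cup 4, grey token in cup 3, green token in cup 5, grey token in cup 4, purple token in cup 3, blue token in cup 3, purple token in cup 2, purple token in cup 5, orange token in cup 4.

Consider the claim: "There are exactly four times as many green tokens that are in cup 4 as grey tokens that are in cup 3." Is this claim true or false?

|green tokens in cup 4| = 4.
|grey tokens in cup 3| = 1.
The claim requires 4 = 4 × 1 = 4, which holds.

True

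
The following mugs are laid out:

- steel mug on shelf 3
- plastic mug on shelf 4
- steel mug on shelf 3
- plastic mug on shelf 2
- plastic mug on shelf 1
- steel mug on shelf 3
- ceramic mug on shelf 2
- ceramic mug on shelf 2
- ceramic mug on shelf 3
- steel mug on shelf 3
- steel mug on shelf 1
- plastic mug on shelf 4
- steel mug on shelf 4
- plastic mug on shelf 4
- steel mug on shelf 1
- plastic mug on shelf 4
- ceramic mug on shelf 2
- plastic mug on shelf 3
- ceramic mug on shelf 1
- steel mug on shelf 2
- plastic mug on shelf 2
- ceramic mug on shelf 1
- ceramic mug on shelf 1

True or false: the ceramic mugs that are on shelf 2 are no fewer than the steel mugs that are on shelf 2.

There are 3 ceramic mugs on shelf 2.
There is 1 steel mug on shelf 2.
The claim requires 3 ≥ 1, which holds.

True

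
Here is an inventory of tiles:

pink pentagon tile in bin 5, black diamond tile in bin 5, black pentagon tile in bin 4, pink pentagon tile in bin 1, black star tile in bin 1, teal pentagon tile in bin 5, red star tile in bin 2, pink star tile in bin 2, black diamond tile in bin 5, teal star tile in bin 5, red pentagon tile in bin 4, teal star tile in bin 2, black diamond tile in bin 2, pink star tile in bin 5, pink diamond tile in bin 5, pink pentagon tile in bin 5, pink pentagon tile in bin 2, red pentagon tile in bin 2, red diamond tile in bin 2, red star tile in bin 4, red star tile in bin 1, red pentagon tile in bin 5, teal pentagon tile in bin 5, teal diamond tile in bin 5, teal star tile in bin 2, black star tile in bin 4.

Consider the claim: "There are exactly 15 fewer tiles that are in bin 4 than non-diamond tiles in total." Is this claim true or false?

False

There are 4 tiles in bin 4.
There are 20 non-diamond tiles.
The claim requires 20 − 4 (= 16) to equal 15, which does not hold.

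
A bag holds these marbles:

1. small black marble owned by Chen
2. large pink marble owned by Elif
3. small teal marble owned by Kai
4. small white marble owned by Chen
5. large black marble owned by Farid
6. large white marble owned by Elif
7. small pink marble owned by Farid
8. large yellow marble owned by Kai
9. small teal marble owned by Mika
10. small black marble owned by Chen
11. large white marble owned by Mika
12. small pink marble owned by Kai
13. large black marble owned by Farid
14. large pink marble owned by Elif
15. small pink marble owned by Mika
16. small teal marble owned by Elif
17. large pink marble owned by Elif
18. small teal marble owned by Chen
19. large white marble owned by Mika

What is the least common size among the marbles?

large

Counts by size: small 10, large 9.
The minimum is 9, held uniquely by large.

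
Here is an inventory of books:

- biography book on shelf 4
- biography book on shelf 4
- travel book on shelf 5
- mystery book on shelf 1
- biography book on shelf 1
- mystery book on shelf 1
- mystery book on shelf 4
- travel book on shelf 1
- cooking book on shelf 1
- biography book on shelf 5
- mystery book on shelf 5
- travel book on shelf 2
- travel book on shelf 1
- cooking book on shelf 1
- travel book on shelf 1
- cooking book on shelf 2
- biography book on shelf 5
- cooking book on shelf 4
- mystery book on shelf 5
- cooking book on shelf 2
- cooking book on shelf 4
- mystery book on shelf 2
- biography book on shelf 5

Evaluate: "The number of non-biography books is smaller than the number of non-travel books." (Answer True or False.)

There are 17 non-biography books.
There are 18 non-travel books.
The claim requires 17 < 18, which holds.

True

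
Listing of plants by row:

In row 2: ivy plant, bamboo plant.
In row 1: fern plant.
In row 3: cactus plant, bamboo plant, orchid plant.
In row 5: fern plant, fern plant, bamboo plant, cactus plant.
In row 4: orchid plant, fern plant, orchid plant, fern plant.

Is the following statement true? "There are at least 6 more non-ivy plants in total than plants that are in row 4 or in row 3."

|non-ivy plants| = 13.
|plants in row 4 or in row 3| = 7.
The claim requires 13 − 7 = 6 ≥ 6, which holds.

True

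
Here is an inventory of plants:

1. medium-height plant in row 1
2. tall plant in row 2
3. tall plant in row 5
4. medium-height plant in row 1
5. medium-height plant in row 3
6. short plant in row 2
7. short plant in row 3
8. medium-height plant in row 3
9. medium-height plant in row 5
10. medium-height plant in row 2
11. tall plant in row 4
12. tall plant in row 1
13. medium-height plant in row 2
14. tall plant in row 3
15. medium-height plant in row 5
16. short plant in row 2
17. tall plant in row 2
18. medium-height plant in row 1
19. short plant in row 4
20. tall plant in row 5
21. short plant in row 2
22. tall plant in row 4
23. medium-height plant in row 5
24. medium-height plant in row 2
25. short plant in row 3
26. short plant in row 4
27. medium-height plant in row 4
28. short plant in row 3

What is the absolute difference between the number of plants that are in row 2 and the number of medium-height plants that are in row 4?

plants in row 2: 8. medium-height plants in row 4: 1.
|8 − 1| = 8 − 1 = 7.

7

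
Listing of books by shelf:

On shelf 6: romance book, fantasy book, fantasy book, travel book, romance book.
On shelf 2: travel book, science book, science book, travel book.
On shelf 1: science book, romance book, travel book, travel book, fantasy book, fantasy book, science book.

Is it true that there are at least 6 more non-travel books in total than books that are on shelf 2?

True

There are 11 non-travel books.
There are 4 books on shelf 2.
The claim requires 11 − 4 = 7 ≥ 6, which holds.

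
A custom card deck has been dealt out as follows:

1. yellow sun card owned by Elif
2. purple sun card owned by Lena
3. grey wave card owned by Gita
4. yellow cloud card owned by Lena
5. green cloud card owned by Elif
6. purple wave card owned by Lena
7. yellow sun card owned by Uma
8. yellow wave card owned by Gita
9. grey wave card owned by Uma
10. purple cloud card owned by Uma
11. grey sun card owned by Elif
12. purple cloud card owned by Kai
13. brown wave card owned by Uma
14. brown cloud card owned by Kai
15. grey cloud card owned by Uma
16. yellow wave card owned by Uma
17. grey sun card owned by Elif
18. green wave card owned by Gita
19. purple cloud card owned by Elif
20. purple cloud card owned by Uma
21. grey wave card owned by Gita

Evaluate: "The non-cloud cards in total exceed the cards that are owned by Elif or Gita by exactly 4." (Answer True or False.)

non-cloud cards: 13.
cards owned by Elif or Gita: 9.
The claim requires 13 − 9 (= 4) to equal 4, which holds.

True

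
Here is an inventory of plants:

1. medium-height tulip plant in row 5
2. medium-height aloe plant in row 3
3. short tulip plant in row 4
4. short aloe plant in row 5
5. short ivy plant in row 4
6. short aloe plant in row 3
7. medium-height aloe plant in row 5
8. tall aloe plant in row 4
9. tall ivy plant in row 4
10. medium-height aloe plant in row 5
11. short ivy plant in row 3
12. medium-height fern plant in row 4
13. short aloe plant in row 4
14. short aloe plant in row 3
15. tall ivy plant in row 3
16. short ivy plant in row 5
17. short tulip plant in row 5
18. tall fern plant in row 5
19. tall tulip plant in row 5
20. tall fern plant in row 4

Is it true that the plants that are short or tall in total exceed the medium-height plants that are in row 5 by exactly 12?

There are 15 plants that are short or tall.
There are 3 medium-height plants in row 5.
The claim requires 15 − 3 (= 12) to equal 12, which holds.

True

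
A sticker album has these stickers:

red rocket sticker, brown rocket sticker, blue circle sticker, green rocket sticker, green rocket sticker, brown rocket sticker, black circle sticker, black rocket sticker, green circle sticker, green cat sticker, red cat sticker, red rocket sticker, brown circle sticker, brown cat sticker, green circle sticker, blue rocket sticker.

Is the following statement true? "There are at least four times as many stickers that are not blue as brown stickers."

False

There are 14 stickers that are not blue.
There are 4 brown stickers.
The claim requires 14 ≥ 4 × 4 = 16, which does not hold.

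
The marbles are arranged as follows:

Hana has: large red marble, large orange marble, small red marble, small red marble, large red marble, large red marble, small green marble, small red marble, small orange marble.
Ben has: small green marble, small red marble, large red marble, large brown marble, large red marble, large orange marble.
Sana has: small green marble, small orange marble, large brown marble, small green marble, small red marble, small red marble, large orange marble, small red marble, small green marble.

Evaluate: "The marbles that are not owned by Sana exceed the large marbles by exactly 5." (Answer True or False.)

marbles that are not owned by Sana: 15.
large marbles: 10.
The claim requires 15 − 10 (= 5) to equal 5, which holds.

True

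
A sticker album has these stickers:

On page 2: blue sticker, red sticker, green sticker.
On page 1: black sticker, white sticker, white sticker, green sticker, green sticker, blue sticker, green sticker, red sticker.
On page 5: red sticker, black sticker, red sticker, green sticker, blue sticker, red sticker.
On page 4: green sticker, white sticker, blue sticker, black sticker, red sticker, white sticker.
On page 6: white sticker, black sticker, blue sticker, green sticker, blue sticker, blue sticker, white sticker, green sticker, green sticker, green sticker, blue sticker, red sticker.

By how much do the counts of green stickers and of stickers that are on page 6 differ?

2

green stickers: 10. stickers on page 6: 12.
|10 − 12| = 12 − 10 = 2.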